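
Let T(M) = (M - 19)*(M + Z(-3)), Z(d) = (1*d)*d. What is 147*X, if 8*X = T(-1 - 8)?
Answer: 0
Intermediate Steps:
Z(d) = d² (Z(d) = d*d = d²)
T(M) = (-19 + M)*(9 + M) (T(M) = (M - 19)*(M + (-3)²) = (-19 + M)*(M + 9) = (-19 + M)*(9 + M))
X = 0 (X = (-171 + (-1 - 8)² - 10*(-1 - 8))/8 = (-171 + (-9)² - 10*(-9))/8 = (-171 + 81 + 90)/8 = (⅛)*0 = 0)
147*X = 147*0 = 0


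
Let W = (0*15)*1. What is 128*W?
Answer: 0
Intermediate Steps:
W = 0 (W = 0*1 = 0)
128*W = 128*0 = 0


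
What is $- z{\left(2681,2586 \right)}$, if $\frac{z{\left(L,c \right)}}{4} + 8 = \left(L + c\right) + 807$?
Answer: $-24264$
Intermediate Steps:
$z{\left(L,c \right)} = 3196 + 4 L + 4 c$ ($z{\left(L,c \right)} = -32 + 4 \left(\left(L + c\right) + 807\right) = -32 + 4 \left(807 + L + c\right) = -32 + \left(3228 + 4 L + 4 c\right) = 3196 + 4 L + 4 c$)
$- z{\left(2681,2586 \right)} = - (3196 + 4 \cdot 2681 + 4 \cdot 2586) = - (3196 + 10724 + 10344) = \left(-1\right) 24264 = -24264$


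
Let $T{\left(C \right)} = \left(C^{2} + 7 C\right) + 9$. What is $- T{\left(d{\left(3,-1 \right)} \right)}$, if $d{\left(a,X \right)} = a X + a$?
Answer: $-9$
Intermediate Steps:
$d{\left(a,X \right)} = a + X a$ ($d{\left(a,X \right)} = X a + a = a + X a$)
$T{\left(C \right)} = 9 + C^{2} + 7 C$
$- T{\left(d{\left(3,-1 \right)} \right)} = - (9 + \left(3 \left(1 - 1\right)\right)^{2} + 7 \cdot 3 \left(1 - 1\right)) = - (9 + \left(3 \cdot 0\right)^{2} + 7 \cdot 3 \cdot 0) = - (9 + 0^{2} + 7 \cdot 0) = - (9 + 0 + 0) = \left(-1\right) 9 = -9$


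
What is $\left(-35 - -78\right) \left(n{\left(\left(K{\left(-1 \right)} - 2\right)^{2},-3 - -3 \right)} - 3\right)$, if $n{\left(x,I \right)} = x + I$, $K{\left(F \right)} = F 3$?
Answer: $946$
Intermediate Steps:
$K{\left(F \right)} = 3 F$
$n{\left(x,I \right)} = I + x$
$\left(-35 - -78\right) \left(n{\left(\left(K{\left(-1 \right)} - 2\right)^{2},-3 - -3 \right)} - 3\right) = \left(-35 - -78\right) \left(\left(\left(-3 - -3\right) + \left(3 \left(-1\right) - 2\right)^{2}\right) - 3\right) = \left(-35 + 78\right) \left(\left(\left(-3 + 3\right) + \left(-3 - 2\right)^{2}\right) - 3\right) = 43 \left(\left(0 + \left(-5\right)^{2}\right) - 3\right) = 43 \left(\left(0 + 25\right) - 3\right) = 43 \left(25 - 3\right) = 43 \cdot 22 = 946$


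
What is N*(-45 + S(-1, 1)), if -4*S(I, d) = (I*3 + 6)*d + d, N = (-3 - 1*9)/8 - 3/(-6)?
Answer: 46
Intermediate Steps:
N = -1 (N = (-3 - 9)*(⅛) - 3*(-⅙) = -12*⅛ + ½ = -3/2 + ½ = -1)
S(I, d) = -d/4 - d*(6 + 3*I)/4 (S(I, d) = -((I*3 + 6)*d + d)/4 = -((3*I + 6)*d + d)/4 = -((6 + 3*I)*d + d)/4 = -(d*(6 + 3*I) + d)/4 = -(d + d*(6 + 3*I))/4 = -d/4 - d*(6 + 3*I)/4)
N*(-45 + S(-1, 1)) = -(-45 - ¼*1*(7 + 3*(-1))) = -(-45 - ¼*1*(7 - 3)) = -(-45 - ¼*1*4) = -(-45 - 1) = -1*(-46) = 46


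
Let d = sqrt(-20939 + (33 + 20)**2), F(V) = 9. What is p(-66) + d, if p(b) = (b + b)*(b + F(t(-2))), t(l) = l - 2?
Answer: 7524 + 7*I*sqrt(370) ≈ 7524.0 + 134.65*I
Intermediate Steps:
t(l) = -2 + l
d = 7*I*sqrt(370) (d = sqrt(-20939 + 53**2) = sqrt(-20939 + 2809) = sqrt(-18130) = 7*I*sqrt(370) ≈ 134.65*I)
p(b) = 2*b*(9 + b) (p(b) = (b + b)*(b + 9) = (2*b)*(9 + b) = 2*b*(9 + b))
p(-66) + d = 2*(-66)*(9 - 66) + 7*I*sqrt(370) = 2*(-66)*(-57) + 7*I*sqrt(370) = 7524 + 7*I*sqrt(370)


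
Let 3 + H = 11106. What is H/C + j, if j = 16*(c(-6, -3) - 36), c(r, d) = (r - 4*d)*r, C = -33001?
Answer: -38028255/33001 ≈ -1152.3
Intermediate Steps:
H = 11103 (H = -3 + 11106 = 11103)
c(r, d) = r*(r - 4*d)
j = -1152 (j = 16*(-6*(-6 - 4*(-3)) - 36) = 16*(-6*(-6 + 12) - 36) = 16*(-6*6 - 36) = 16*(-36 - 36) = 16*(-72) = -1152)
H/C + j = 11103/(-33001) - 1152 = 11103*(-1/33001) - 1152 = -11103/33001 - 1152 = -38028255/33001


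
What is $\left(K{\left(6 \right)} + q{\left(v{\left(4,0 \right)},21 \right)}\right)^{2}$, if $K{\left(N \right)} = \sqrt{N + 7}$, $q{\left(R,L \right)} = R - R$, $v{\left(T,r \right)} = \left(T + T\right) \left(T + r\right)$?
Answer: $13$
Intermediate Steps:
$v{\left(T,r \right)} = 2 T \left(T + r\right)$
$q{\left(R,L \right)} = 0$
$K{\left(N \right)} = \sqrt{7 + N}$
$\left(K{\left(6 \right)} + q{\left(v{\left(4,0 \right)},21 \right)}\right)^{2} = \left(\sqrt{7 + 6} + 0\right)^{2} = \left(\sqrt{13} + 0\right)^{2} = \left(\sqrt{13}\right)^{2} = 13$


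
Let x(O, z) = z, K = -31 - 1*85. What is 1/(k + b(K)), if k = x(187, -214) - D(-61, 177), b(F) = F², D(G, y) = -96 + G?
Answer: 1/13399 ≈ 7.4632e-5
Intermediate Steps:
K = -116 (K = -31 - 85 = -116)
k = -57 (k = -214 - (-96 - 61) = -214 - 1*(-157) = -214 + 157 = -57)
1/(k + b(K)) = 1/(-57 + (-116)²) = 1/(-57 + 13456) = 1/13399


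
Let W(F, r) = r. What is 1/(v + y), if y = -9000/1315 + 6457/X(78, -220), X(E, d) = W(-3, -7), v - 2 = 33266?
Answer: 1841/59535597 ≈ 3.0923e-5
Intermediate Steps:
v = 33268 (v = 2 + 33266 = 33268)
X(E, d) = -7
y = -1710791/1841 (y = -9000/1315 + 6457/(-7) = -9000*1/1315 + 6457*(-⅐) = -1800/263 - 6457/7 = -1710791/1841 ≈ -929.27)
1/(v + y) = 1/(33268 - 1710791/1841) = 1/(59535597/1841) = 1841/59535597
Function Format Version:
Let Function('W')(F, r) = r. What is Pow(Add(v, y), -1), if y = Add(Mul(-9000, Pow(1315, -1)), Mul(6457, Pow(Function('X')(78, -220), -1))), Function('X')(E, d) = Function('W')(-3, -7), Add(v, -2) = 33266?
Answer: Rational(1841, 59535597) ≈ 3.0923e-5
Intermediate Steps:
v = 33268 (v = Add(2, 33266) = 33268)
Function('X')(E, d) = -7
y = Rational(-1710791, 1841) (y = Add(Mul(-9000, Pow(1315, -1)), Mul(6457, Pow(-7, -1))) = Add(Mul(-9000, Rational(1, 1315)), Mul(6457, Rational(-1, 7))) = Add(Rational(-1800, 263), Rational(-6457, 7)) = Rational(-1710791, 1841) ≈ -929.27)
Pow(Add(v, y), -1) = Pow(Add(33268, Rational(-1710791, 1841)), -1) = Pow(Rational(59535597, 1841), -1) = Rational(1841, 59535597)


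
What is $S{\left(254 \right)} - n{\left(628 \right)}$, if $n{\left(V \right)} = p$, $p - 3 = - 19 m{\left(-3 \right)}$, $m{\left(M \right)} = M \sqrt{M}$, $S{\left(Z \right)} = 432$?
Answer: $429 - 57 i \sqrt{3} \approx 429.0 - 98.727 i$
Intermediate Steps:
$m{\left(M \right)} = M^{\frac{3}{2}}$
$p = 3 + 57 i \sqrt{3}$ ($p = 3 - 19 \left(-3\right)^{\frac{3}{2}} = 3 - 19 \left(- 3 i \sqrt{3}\right) = 3 + 57 i \sqrt{3} \approx 3.0 + 98.727 i$)
$n{\left(V \right)} = 3 + 57 i \sqrt{3}$
$S{\left(254 \right)} - n{\left(628 \right)} = 432 - \left(3 + 57 i \sqrt{3}\right) = 429 - 57 i \sqrt{3}$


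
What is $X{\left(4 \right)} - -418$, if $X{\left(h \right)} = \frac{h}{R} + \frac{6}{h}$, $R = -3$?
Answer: $\frac{2509}{6} \approx 418.17$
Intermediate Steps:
$X{\left(h \right)} = \frac{6}{h} - \frac{h}{3}$ ($X{\left(h \right)} = \frac{h}{-3} + \frac{6}{h} = h \left(- \frac{1}{3}\right) + \frac{6}{h} = - \frac{h}{3} + \frac{6}{h} = \frac{6}{h} - \frac{h}{3}$)
$X{\left(4 \right)} - -418 = \left(\frac{6}{4} - \frac{4}{3}\right) - -418 = \left(6 \cdot \frac{1}{4} - \frac{4}{3}\right) + 418 = \left(\frac{3}{2} - \frac{4}{3}\right) + 418 = \frac{1}{6} + 418 = \frac{2509}{6}$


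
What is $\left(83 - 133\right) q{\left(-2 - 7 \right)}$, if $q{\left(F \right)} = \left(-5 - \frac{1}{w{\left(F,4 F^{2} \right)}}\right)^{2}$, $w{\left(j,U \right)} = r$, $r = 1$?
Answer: $-1800$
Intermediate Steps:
$w{\left(j,U \right)} = 1$
$q{\left(F \right)} = 36$ ($q{\left(F \right)} = \left(-5 - 1^{-1}\right)^{2} = \left(-5 - 1\right)^{2} = \left(-6\right)^{2} = 36$)
$\left(83 - 133\right) q{\left(-2 - 7 \right)} = \left(83 - 133\right) 36 = \left(-50\right) 36 = -1800$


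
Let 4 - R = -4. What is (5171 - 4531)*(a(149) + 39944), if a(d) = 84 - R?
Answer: 25612800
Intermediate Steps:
R = 8 (R = 4 - 1*(-4) = 4 + 4 = 8)
a(d) = 76 (a(d) = 84 - 1*8 = 84 - 8 = 76)
(5171 - 4531)*(a(149) + 39944) = (5171 - 4531)*(76 + 39944) = 640*40020 = 25612800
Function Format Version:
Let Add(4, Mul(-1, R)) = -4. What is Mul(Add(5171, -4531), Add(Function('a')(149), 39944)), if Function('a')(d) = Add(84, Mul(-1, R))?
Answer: 25612800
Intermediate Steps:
R = 8 (R = Add(4, Mul(-1, -4)) = Add(4, 4) = 8)
Function('a')(d) = 76 (Function('a')(d) = Add(84, Mul(-1, 8)) = Add(84, -8) = 76)
Mul(Add(5171, -4531), Add(Function('a')(149), 39944)) = Mul(Add(5171, -4531), Add(76, 39944)) = Mul(640, 40020) = 25612800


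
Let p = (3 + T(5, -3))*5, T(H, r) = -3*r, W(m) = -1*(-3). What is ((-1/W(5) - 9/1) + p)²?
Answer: 23104/9 ≈ 2567.1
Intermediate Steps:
W(m) = 3
p = 60 (p = (3 - 3*(-3))*5 = (3 + 9)*5 = 12*5 = 60)
((-1/W(5) - 9/1) + p)² = ((-1/3 - 9/1) + 60)² = ((-1*⅓ - 9*1) + 60)² = ((-⅓ - 9) + 60)² = (-28/3 + 60)² = (152/3)² = 23104/9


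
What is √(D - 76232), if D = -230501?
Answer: I*√306733 ≈ 553.83*I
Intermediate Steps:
√(D - 76232) = √(-230501 - 76232) = √(-306733) = I*√306733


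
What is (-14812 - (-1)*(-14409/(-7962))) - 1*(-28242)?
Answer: 35648023/2654 ≈ 13432.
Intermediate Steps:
(-14812 - (-1)*(-14409/(-7962))) - 1*(-28242) = (-14812 - (-1)*(-14409*(-1/7962))) + 28242 = (-14812 - (-1)*4803/2654) + 28242 = (-14812 - 1*(-4803/2654)) + 28242 = (-14812 + 4803/2654) + 28242 = -39306245/2654 + 28242 = 35648023/2654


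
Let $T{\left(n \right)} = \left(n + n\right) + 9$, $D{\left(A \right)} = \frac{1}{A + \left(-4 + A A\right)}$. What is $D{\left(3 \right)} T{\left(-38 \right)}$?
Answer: $- \frac{67}{8} \approx -8.375$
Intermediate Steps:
$D{\left(A \right)} = \frac{1}{-4 + A + A^{2}}$ ($D{\left(A \right)} = \frac{1}{A + \left(-4 + A^{2}\right)} = \frac{1}{-4 + A + A^{2}}$)
$T{\left(n \right)} = 9 + 2 n$ ($T{\left(n \right)} = 2 n + 9 = 9 + 2 n$)
$D{\left(3 \right)} T{\left(-38 \right)} = \frac{9 + 2 \left(-38\right)}{-4 + 3 + 3^{2}} = \frac{9 - 76}{-4 + 3 + 9} = \frac{1}{8} \left(-67\right) = - \frac{67}{8}$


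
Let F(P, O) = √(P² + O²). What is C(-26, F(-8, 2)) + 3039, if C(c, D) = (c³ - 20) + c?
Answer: -14583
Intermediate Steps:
F(P, O) = √(O² + P²)
C(c, D) = -20 + c + c³ (C(c, D) = (-20 + c³) + c = -20 + c + c³)
C(-26, F(-8, 2)) + 3039 = (-20 - 26 + (-26)³) + 3039 = (-20 - 26 - 17576) + 3039 = -17622 + 3039 = -14583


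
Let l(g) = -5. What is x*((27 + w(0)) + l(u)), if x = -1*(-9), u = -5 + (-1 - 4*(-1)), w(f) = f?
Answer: 198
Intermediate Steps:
u = -2 (u = -5 + (-1 + 4) = -5 + 3 = -2)
x = 9
x*((27 + w(0)) + l(u)) = 9*((27 + 0) - 5) = 9*(27 - 5) = 9*22 = 198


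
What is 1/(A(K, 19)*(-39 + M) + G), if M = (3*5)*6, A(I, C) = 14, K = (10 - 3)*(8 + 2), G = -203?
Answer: 1/511 ≈ 0.0019569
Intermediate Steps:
K = 70 (K = 7*10 = 70)
M = 90 (M = 15*6 = 90)
1/(A(K, 19)*(-39 + M) + G) = 1/(14*(-39 + 90) - 203) = 1/(14*51 - 203) = 1/(714 - 203) = 1/511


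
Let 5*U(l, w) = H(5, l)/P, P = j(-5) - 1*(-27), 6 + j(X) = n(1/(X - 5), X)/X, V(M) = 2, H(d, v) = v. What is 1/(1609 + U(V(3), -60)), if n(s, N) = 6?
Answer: 99/159293 ≈ 0.00062150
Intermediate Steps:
j(X) = -6 + 6/X
P = 99/5 (P = (-6 + 6/(-5)) - 1*(-27) = (-6 + 6*(-⅕)) + 27 = (-6 - 6/5) + 27 = -36/5 + 27 = 99/5 ≈ 19.800)
U(l, w) = l/99 (U(l, w) = (l/(99/5))/5 = (l*(5/99))/5 = (5*l/99)/5 = l/99)
1/(1609 + U(V(3), -60)) = 1/(1609 + (1/99)*2) = 1/(1609 + 2/99) = 1/(159293/99) = 99/159293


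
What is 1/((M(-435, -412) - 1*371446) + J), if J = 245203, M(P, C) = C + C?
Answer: -1/127067 ≈ -7.8699e-6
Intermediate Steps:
M(P, C) = 2*C
1/((M(-435, -412) - 1*371446) + J) = 1/((2*(-412) - 1*371446) + 245203) = 1/((-824 - 371446) + 245203) = 1/(-372270 + 245203) = 1/(-127067) = -1/127067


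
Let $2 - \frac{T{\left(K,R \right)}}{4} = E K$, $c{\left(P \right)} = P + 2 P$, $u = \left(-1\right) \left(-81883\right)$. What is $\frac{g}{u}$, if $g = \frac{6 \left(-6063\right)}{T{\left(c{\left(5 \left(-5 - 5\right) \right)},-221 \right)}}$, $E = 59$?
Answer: $- \frac{18189}{1449656632} \approx -1.2547 \cdot 10^{-5}$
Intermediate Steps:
$u = 81883$
$c{\left(P \right)} = 3 P$
$T{\left(K,R \right)} = 8 - 236 K$ ($T{\left(K,R \right)} = 8 - 4 \cdot 59 K = 8 - 236 K$)
$g = - \frac{18189}{17704}$ ($g = \frac{6 \left(-6063\right)}{8 - 236 \cdot 3 \cdot 5 \left(-5 - 5\right)} = - \frac{36378}{8 - 236 \cdot 3 \cdot 5 \left(-10\right)} = - \frac{36378}{8 - 236 \cdot 3 \left(-50\right)} = - \frac{36378}{8 - -35400} = - \frac{36378}{8 + 35400} = - \frac{36378}{35408} = \left(-36378\right) \frac{1}{35408} = - \frac{18189}{17704} \approx -1.0274$)
$\frac{g}{u} = - \frac{18189}{17704 \cdot 81883} = \left(- \frac{18189}{17704}\right) \frac{1}{81883} = - \frac{18189}{1449656632}$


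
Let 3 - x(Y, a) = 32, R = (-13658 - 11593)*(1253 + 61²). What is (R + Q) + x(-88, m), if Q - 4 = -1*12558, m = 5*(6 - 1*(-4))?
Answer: -125611057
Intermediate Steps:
R = -125598474 (R = -25251*(1253 + 3721) = -25251*4974 = -125598474)
m = 50 (m = 5*(6 + 4) = 5*10 = 50)
x(Y, a) = -29 (x(Y, a) = 3 - 1*32 = 3 - 32 = -29)
Q = -12554 (Q = 4 - 1*12558 = 4 - 12558 = -12554)
(R + Q) + x(-88, m) = (-125598474 - 12554) - 29 = -125611028 - 29 = -125611057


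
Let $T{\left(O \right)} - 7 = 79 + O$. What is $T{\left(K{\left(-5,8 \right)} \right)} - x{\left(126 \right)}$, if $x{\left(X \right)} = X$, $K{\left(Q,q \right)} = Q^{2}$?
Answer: $-15$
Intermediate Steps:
$T{\left(O \right)} = 86 + O$ ($T{\left(O \right)} = 7 + \left(79 + O\right) = 86 + O$)
$T{\left(K{\left(-5,8 \right)} \right)} - x{\left(126 \right)} = \left(86 + \left(-5\right)^{2}\right) - 126 = \left(86 + 25\right) - 126 = 111 - 126 = -15$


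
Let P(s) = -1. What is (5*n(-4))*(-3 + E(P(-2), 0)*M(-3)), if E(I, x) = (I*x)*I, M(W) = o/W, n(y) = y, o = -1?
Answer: 60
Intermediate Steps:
M(W) = -1/W
E(I, x) = x*I**2
(5*n(-4))*(-3 + E(P(-2), 0)*M(-3)) = (5*(-4))*(-3 + (0*(-1)**2)*(-1/(-3))) = -20*(-3 + (0*1)*(-1*(-1/3))) = -20*(-3 + 0*(1/3)) = -20*(-3 + 0) = -20*(-3) = 60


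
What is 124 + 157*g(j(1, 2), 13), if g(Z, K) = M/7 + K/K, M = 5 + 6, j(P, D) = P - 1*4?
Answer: 3694/7 ≈ 527.71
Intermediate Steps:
j(P, D) = -4 + P (j(P, D) = P - 4 = -4 + P)
M = 11
g(Z, K) = 18/7 (g(Z, K) = 11/7 + K/K = 11*(⅐) + 1 = 11/7 + 1 = 18/7)
124 + 157*g(j(1, 2), 13) = 124 + 157*(18/7) = 124 + 2826/7 = 3694/7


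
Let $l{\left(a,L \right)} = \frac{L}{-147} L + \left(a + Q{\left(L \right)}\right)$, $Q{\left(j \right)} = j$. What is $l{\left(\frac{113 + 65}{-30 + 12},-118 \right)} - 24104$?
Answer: $- \frac{10728035}{441} \approx -24327.0$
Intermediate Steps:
$l{\left(a,L \right)} = L + a - \frac{L^{2}}{147}$ ($l{\left(a,L \right)} = \frac{L}{-147} L + \left(a + L\right) = L \left(- \frac{1}{147}\right) L + \left(L + a\right) = - \frac{L}{147} L + \left(L + a\right) = - \frac{L^{2}}{147} + \left(L + a\right) = L + a - \frac{L^{2}}{147}$)
$l{\left(\frac{113 + 65}{-30 + 12},-118 \right)} - 24104 = \left(-118 + \frac{113 + 65}{-30 + 12} - \frac{\left(-118\right)^{2}}{147}\right) - 24104 = \left(-118 + \frac{178}{-18} - \frac{13924}{147}\right) - 24104 = \left(-118 + 178 \left(- \frac{1}{18}\right) - \frac{13924}{147}\right) - 24104 = \left(-118 - \frac{89}{9} - \frac{13924}{147}\right) - 24104 = - \frac{98171}{441} - 24104 = - \frac{10728035}{441}$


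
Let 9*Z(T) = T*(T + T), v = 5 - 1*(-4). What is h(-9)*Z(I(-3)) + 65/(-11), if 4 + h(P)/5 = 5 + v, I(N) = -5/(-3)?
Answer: 22235/891 ≈ 24.955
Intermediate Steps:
v = 9 (v = 5 + 4 = 9)
I(N) = 5/3 (I(N) = -5*(-⅓) = 5/3)
Z(T) = 2*T²/9 (Z(T) = (T*(T + T))/9 = (T*(2*T))/9 = (2*T²)/9 = 2*T²/9)
h(P) = 50 (h(P) = -20 + 5*(5 + 9) = -20 + 5*14 = -20 + 70 = 50)
h(-9)*Z(I(-3)) + 65/(-11) = 50*(2*(5/3)²/9) + 65/(-11) = 50*((2/9)*(25/9)) + 65*(-1/11) = 50*(50/81) - 65/11 = 2500/81 - 65/11 = 22235/891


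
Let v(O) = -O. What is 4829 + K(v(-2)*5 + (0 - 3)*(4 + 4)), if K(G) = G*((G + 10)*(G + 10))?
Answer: 4605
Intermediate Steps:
K(G) = G*(10 + G)² (K(G) = G*((10 + G)*(10 + G)) = G*(10 + G)²)
4829 + K(v(-2)*5 + (0 - 3)*(4 + 4)) = 4829 + (-1*(-2)*5 + (0 - 3)*(4 + 4))*(10 + (-1*(-2)*5 + (0 - 3)*(4 + 4)))² = 4829 + (2*5 - 3*8)*(10 + (2*5 - 3*8))² = 4829 + (10 - 24)*(10 + (10 - 24))² = 4829 - 14*(10 - 14)² = 4829 - 14*(-4)² = 4829 - 14*16 = 4829 - 224 = 4605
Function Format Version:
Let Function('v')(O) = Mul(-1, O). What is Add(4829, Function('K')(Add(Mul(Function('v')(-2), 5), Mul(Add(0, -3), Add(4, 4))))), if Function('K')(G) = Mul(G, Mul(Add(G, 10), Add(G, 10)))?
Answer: 4605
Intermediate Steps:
Function('K')(G) = Mul(G, Pow(Add(10, G), 2)) (Function('K')(G) = Mul(G, Mul(Add(10, G), Add(10, G))) = Mul(G, Pow(Add(10, G), 2)))
Add(4829, Function('K')(Add(Mul(Function('v')(-2), 5), Mul(Add(0, -3), Add(4, 4))))) = Add(4829, Mul(Add(Mul(Mul(-1, -2), 5), Mul(Add(0, -3), Add(4, 4))), Pow(Add(10, Add(Mul(Mul(-1, -2), 5), Mul(Add(0, -3), Add(4, 4)))), 2))) = Add(4829, Mul(Add(Mul(2, 5), Mul(-3, 8)), Pow(Add(10, Add(Mul(2, 5), Mul(-3, 8))), 2))) = Add(4829, Mul(Add(10, -24), Pow(Add(10, Add(10, -24)), 2))) = Add(4829, Mul(-14, Pow(Add(10, -14), 2))) = Add(4829, Mul(-14, Pow(-4, 2))) = Add(4829, Mul(-14, 16)) = Add(4829, -224) = 4605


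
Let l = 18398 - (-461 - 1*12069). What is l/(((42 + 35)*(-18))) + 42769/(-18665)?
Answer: -318274477/12934845 ≈ -24.606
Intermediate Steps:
l = 30928 (l = 18398 - (-461 - 12069) = 18398 - 1*(-12530) = 18398 + 12530 = 30928)
l/(((42 + 35)*(-18))) + 42769/(-18665) = 30928/(((42 + 35)*(-18))) + 42769/(-18665) = 30928/((77*(-18))) + 42769*(-1/18665) = 30928/(-1386) - 42769/18665 = 30928*(-1/1386) - 42769/18665 = -15464/693 - 42769/18665 = -318274477/12934845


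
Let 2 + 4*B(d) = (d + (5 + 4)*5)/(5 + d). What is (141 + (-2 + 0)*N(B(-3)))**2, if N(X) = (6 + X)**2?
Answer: 519841/64 ≈ 8122.5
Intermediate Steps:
B(d) = -1/2 + (45 + d)/(4*(5 + d)) (B(d) = -1/2 + ((d + (5 + 4)*5)/(5 + d))/4 = -1/2 + ((d + 9*5)/(5 + d))/4 = -1/2 + ((d + 45)/(5 + d))/4 = -1/2 + ((45 + d)/(5 + d))/4 = -1/2 + (45 + d)/(4*(5 + d)))
(141 + (-2 + 0)*N(B(-3)))**2 = (141 + (-2 + 0)*(6 + (35 - 1*(-3))/(4*(5 - 3)))**2)**2 = (141 - 2*(6 + (1/4)*(35 + 3)/2)**2)**2 = (141 - 2*(6 + (1/4)*(1/2)*38)**2)**2 = (141 - 2*(6 + 19/4)**2)**2 = (141 - 2*(43/4)**2)**2 = (141 - 2*1849/16)**2 = (141 - 1849/8)**2 = (-721/8)**2 = 519841/64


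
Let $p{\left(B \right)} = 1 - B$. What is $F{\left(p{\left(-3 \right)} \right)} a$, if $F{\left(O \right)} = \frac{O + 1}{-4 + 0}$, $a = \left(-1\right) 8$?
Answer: $10$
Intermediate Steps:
$a = -8$
$F{\left(O \right)} = - \frac{1}{4} - \frac{O}{4}$ ($F{\left(O \right)} = \frac{1 + O}{-4} = \left(1 + O\right) \left(- \frac{1}{4}\right) = - \frac{1}{4} - \frac{O}{4}$)
$F{\left(p{\left(-3 \right)} \right)} a = \left(- \frac{1}{4} - \frac{1 - -3}{4}\right) \left(-8\right) = \left(- \frac{1}{4} - \frac{1 + 3}{4}\right) \left(-8\right) = \left(- \frac{1}{4} - 1\right) \left(-8\right) = \left(- \frac{5}{4}\right) \left(-8\right) = 10$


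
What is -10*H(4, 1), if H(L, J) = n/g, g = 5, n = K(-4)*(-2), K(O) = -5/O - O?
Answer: 21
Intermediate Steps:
K(O) = -O - 5/O
n = -21/2 (n = (-1*(-4) - 5/(-4))*(-2) = (4 - 5*(-1/4))*(-2) = (4 + 5/4)*(-2) = (21/4)*(-2) = -21/2 ≈ -10.500)
H(L, J) = -21/10 (H(L, J) = -21/2/5 = -21/2*1/5 = -21/10)
-10*H(4, 1) = -10*(-21/10) = 21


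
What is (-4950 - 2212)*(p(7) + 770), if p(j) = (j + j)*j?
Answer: -6216616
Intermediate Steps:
p(j) = 2*j² (p(j) = (2*j)*j = 2*j²)
(-4950 - 2212)*(p(7) + 770) = (-4950 - 2212)*(2*7² + 770) = -7162*(2*49 + 770) = -7162*(98 + 770) = -7162*868 = -6216616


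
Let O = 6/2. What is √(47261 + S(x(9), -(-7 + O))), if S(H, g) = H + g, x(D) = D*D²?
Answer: √47994 ≈ 219.08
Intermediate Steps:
O = 3 (O = 6*(½) = 3)
x(D) = D³
√(47261 + S(x(9), -(-7 + O))) = √(47261 + (9³ - (-7 + 3))) = √(47261 + (729 - 1*(-4))) = √(47261 + (729 + 4)) = √(47261 + 733) = √47994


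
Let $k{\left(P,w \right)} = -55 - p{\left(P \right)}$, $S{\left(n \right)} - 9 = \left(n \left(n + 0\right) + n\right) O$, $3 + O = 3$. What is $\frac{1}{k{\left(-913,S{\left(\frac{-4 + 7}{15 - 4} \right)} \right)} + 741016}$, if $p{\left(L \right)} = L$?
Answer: $\frac{1}{741874} \approx 1.3479 \cdot 10^{-6}$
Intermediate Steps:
$O = 0$ ($O = -3 + 3 = 0$)
$S{\left(n \right)} = 9$ ($S{\left(n \right)} = 9 + \left(n \left(n + 0\right) + n\right) 0 = 9 + \left(n n + n\right) 0 = 9 + \left(n^{2} + n\right) 0 = 9 + \left(n + n^{2}\right) 0 = 9 + 0 = 9$)
$k{\left(P,w \right)} = -55 - P$
$\frac{1}{k{\left(-913,S{\left(\frac{-4 + 7}{15 - 4} \right)} \right)} + 741016} = \frac{1}{\left(-55 - -913\right) + 741016} = \frac{1}{\left(-55 + 913\right) + 741016} = \frac{1}{858 + 741016} = \frac{1}{741874}$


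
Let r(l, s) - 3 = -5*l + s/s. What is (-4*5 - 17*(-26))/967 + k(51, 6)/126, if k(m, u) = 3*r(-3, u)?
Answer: 36097/40614 ≈ 0.88878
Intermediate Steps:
r(l, s) = 4 - 5*l (r(l, s) = 3 + (-5*l + s/s) = 3 + (-5*l + 1) = 3 + (1 - 5*l) = 4 - 5*l)
k(m, u) = 57 (k(m, u) = 3*(4 - 5*(-3)) = 3*(4 + 15) = 3*19 = 57)
(-4*5 - 17*(-26))/967 + k(51, 6)/126 = (-4*5 - 17*(-26))/967 + 57/126 = (-20 + 442)*(1/967) + 57*(1/126) = 422*(1/967) + 19/42 = 422/967 + 19/42 = 36097/40614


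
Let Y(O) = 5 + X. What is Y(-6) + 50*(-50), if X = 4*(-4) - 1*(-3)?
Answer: -2508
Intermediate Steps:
X = -13 (X = -16 + 3 = -13)
Y(O) = -8 (Y(O) = 5 - 13 = -8)
Y(-6) + 50*(-50) = -8 + 50*(-50) = -8 - 2500 = -2508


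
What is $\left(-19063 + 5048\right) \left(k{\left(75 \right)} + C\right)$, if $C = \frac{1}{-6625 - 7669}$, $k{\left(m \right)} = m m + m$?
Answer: $- \frac{1141883322985}{14294} \approx -7.9885 \cdot 10^{7}$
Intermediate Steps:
$k{\left(m \right)} = m + m^{2}$ ($k{\left(m \right)} = m^{2} + m = m + m^{2}$)
$C = - \frac{1}{14294}$ ($C = \frac{1}{-14294} = - \frac{1}{14294} \approx -6.9959 \cdot 10^{-5}$)
$\left(-19063 + 5048\right) \left(k{\left(75 \right)} + C\right) = \left(-19063 + 5048\right) \left(75 \left(1 + 75\right) - \frac{1}{14294}\right) = - 14015 \left(75 \cdot 76 - \frac{1}{14294}\right) = - 14015 \left(5700 - \frac{1}{14294}\right) = \left(-14015\right) \frac{81475799}{14294} = - \frac{1141883322985}{14294}$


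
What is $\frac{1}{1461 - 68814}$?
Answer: $- \frac{1}{67353} \approx -1.4847 \cdot 10^{-5}$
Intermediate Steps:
$\frac{1}{1461 - 68814} = \frac{1}{-67353} = - \frac{1}{67353}$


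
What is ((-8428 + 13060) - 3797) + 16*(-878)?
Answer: -13213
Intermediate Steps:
((-8428 + 13060) - 3797) + 16*(-878) = (4632 - 3797) - 14048 = 835 - 14048 = -13213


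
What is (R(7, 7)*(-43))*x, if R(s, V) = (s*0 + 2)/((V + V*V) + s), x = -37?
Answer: 3182/63 ≈ 50.508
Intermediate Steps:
R(s, V) = 2/(V + s + V**2) (R(s, V) = (0 + 2)/((V + V**2) + s) = 2/(V + s + V**2))
(R(7, 7)*(-43))*x = ((2/(7 + 7 + 7**2))*(-43))*(-37) = ((2/(7 + 7 + 49))*(-43))*(-37) = ((2/63)*(-43))*(-37) = -86/63*(-37) = 3182/63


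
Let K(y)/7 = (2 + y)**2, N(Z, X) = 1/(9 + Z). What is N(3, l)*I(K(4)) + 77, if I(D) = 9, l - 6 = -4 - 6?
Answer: 311/4 ≈ 77.750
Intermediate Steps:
l = -4 (l = 6 + (-4 - 6) = 6 - 10 = -4)
K(y) = 7*(2 + y)**2
N(3, l)*I(K(4)) + 77 = 9/(9 + 3) + 77 = 9/12 + 77 = (1/12)*9 + 77 = 3/4 + 77 = 311/4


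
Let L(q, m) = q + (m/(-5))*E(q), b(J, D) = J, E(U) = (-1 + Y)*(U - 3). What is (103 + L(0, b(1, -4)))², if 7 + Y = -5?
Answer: 226576/25 ≈ 9063.0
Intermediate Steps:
Y = -12 (Y = -7 - 5 = -12)
E(U) = 39 - 13*U (E(U) = (-1 - 12)*(U - 3) = -13*(-3 + U) = 39 - 13*U)
L(q, m) = q - m*(39 - 13*q)/5 (L(q, m) = q + (m/(-5))*(39 - 13*q) = q + (m*(-⅕))*(39 - 13*q) = q + (-m/5)*(39 - 13*q) = q - m*(39 - 13*q)/5)
(103 + L(0, b(1, -4)))² = (103 + (0 + (13/5)*1*(-3 + 0)))² = (103 + (0 + (13/5)*1*(-3)))² = (103 + (0 - 39/5))² = (103 - 39/5)² = (476/5)² = 226576/25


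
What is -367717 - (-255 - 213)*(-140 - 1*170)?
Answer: -512797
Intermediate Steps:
-367717 - (-255 - 213)*(-140 - 1*170) = -367717 - (-468)*(-140 - 170) = -367717 - (-468)*(-310) = -367717 - 1*145080 = -367717 - 145080 = -512797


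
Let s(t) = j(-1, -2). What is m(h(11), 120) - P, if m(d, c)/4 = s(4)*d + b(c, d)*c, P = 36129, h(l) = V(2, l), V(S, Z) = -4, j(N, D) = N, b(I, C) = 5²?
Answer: -24113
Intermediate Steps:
b(I, C) = 25
s(t) = -1
h(l) = -4
m(d, c) = -4*d + 100*c (m(d, c) = 4*(-d + 25*c) = -4*d + 100*c)
m(h(11), 120) - P = (-4*(-4) + 100*120) - 1*36129 = (16 + 12000) - 36129 = 12016 - 36129 = -24113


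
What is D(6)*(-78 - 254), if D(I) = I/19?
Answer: -1992/19 ≈ -104.84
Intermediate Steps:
D(I) = I/19 (D(I) = I*(1/19) = I/19)
D(6)*(-78 - 254) = ((1/19)*6)*(-78 - 254) = (6/19)*(-332) = -1992/19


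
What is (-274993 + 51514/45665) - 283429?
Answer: -25500289116/45665 ≈ -5.5842e+5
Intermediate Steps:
(-274993 + 51514/45665) - 283429 = -12557503831/45665 - 283429 = -25500289116/45665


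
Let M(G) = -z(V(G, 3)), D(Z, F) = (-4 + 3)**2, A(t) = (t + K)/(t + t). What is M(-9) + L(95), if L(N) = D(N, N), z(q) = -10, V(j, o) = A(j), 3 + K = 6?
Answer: 11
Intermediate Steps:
K = 3 (K = -3 + 6 = 3)
A(t) = (3 + t)/(2*t) (A(t) = (t + 3)/(t + t) = (3 + t)/((2*t)) = (3 + t)*(1/(2*t)) = (3 + t)/(2*t))
V(j, o) = (3 + j)/(2*j)
D(Z, F) = 1 (D(Z, F) = (-1)**2 = 1)
M(G) = 10 (M(G) = -1*(-10) = 10)
L(N) = 1
M(-9) + L(95) = 10 + 1 = 11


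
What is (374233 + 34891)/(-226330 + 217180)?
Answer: -204562/4575 ≈ -44.713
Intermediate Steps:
(374233 + 34891)/(-226330 + 217180) = 409124/(-9150) = 409124*(-1/9150) = -204562/4575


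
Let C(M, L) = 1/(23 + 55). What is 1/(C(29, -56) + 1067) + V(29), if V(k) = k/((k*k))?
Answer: 85489/2413583 ≈ 0.035420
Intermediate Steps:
C(M, L) = 1/78
V(k) = 1/k (V(k) = k/(k²) = k/k² = 1/k)
1/(C(29, -56) + 1067) + V(29) = 1/(1/78 + 1067) + 1/29 = 1/(83227/78) + 1/29 = 78/83227 + 1/29 = 85489/2413583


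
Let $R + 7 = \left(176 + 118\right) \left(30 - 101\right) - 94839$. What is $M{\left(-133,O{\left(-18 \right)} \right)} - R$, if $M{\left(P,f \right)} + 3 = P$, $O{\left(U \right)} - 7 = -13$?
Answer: $115584$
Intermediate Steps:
$O{\left(U \right)} = -6$ ($O{\left(U \right)} = 7 - 13 = -6$)
$M{\left(P,f \right)} = -3 + P$
$R = -115720$ ($R = -7 - \left(94839 - \left(176 + 118\right) \left(30 - 101\right)\right) = -7 + \left(294 \left(-71\right) - 94839\right) = -7 - 115713 = -115720$)
$M{\left(-133,O{\left(-18 \right)} \right)} - R = \left(-3 - 133\right) - -115720 = -136 + 115720 = 115584$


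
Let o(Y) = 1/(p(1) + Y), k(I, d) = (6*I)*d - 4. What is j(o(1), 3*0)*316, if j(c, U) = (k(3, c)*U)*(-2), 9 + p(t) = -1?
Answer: 0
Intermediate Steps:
p(t) = -10 (p(t) = -9 - 1 = -10)
k(I, d) = -4 + 6*I*d (k(I, d) = 6*I*d - 4 = -4 + 6*I*d)
o(Y) = 1/(-10 + Y)
j(c, U) = -2*U*(-4 + 18*c) (j(c, U) = ((-4 + 6*3*c)*U)*(-2) = ((-4 + 18*c)*U)*(-2) = (U*(-4 + 18*c))*(-2) = -2*U*(-4 + 18*c))
j(o(1), 3*0)*316 = (4*(3*0)*(2 - 9/(-10 + 1)))*316 = (4*0*(2 - 9/(-9)))*316 = (4*0*(2 - 9*(-⅑)))*316 = (4*0*(2 + 1))*316 = (4*0*3)*316 = 0*316 = 0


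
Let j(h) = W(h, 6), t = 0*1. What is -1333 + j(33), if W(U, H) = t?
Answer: -1333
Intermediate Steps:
t = 0
W(U, H) = 0
j(h) = 0
-1333 + j(33) = -1333 + 0 = -1333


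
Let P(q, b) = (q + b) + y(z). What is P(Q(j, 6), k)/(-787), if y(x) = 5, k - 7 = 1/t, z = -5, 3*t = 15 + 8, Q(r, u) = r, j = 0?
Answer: -279/18101 ≈ -0.015414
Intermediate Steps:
t = 23/3 (t = (15 + 8)/3 = (⅓)*23 = 23/3 ≈ 7.6667)
k = 164/23 (k = 7 + 1/(23/3) = 7 + 3/23 = 164/23 ≈ 7.1304)
P(q, b) = 5 + b + q (P(q, b) = (q + b) + 5 = (b + q) + 5 = 5 + b + q)
P(Q(j, 6), k)/(-787) = (5 + 164/23 + 0)/(-787) = (279/23)*(-1/787) = -279/18101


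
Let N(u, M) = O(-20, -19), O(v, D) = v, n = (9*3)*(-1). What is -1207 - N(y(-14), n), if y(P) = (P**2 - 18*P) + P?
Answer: -1187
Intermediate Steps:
n = -27 (n = 27*(-1) = -27)
y(P) = P**2 - 17*P
N(u, M) = -20
-1207 - N(y(-14), n) = -1207 - 1*(-20) = -1207 + 20 = -1187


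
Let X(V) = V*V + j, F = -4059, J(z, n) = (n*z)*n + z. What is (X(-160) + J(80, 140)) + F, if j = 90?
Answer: 1589711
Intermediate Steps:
J(z, n) = z + z*n² (J(z, n) = z*n² + z = z + z*n²)
X(V) = 90 + V² (X(V) = V*V + 90 = V² + 90 = 90 + V²)
(X(-160) + J(80, 140)) + F = ((90 + (-160)²) + 80*(1 + 140²)) - 4059 = ((90 + 25600) + 80*(1 + 19600)) - 4059 = (25690 + 80*19601) - 4059 = (25690 + 1568080) - 4059 = 1593770 - 4059 = 1589711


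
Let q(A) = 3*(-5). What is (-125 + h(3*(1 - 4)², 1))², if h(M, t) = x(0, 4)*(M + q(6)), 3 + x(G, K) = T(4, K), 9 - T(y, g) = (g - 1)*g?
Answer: 38809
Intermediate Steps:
q(A) = -15
T(y, g) = 9 - g*(-1 + g) (T(y, g) = 9 - (g - 1)*g = 9 - (-1 + g)*g = 9 - g*(-1 + g))
x(G, K) = 6 + K - K² (x(G, K) = -3 + (9 + K - K²) = 6 + K - K²)
h(M, t) = 90 - 6*M (h(M, t) = (6 + 4 - 1*4²)*(M - 15) = (6 + 4 - 1*16)*(-15 + M) = (6 + 4 - 16)*(-15 + M) = -6*(-15 + M) = 90 - 6*M)
(-125 + h(3*(1 - 4)², 1))² = (-125 + (90 - 18*(1 - 4)²))² = (-125 + (90 - 18*(-3)²))² = (-125 + (90 - 18*9))² = (-125 + (90 - 6*27))² = (-125 + (90 - 162))² = (-125 - 72)² = (-197)² = 38809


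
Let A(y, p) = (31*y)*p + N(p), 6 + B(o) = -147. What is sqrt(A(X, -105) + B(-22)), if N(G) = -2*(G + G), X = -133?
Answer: sqrt(433182) ≈ 658.17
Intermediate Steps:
B(o) = -153 (B(o) = -6 - 147 = -153)
N(G) = -4*G
A(y, p) = -4*p + 31*p*y (A(y, p) = (31*y)*p - 4*p = 31*p*y - 4*p = -4*p + 31*p*y)
sqrt(A(X, -105) + B(-22)) = sqrt(-105*(-4 + 31*(-133)) - 153) = sqrt(-105*(-4 - 4123) - 153) = sqrt(-105*(-4127) - 153) = sqrt(433335 - 153) = sqrt(433182)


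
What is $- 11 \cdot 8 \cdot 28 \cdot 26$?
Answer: $-64064$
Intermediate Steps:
$- 11 \cdot 8 \cdot 28 \cdot 26 = - 11 \cdot 224 \cdot 26 = \left(-11\right) 5824 = -64064$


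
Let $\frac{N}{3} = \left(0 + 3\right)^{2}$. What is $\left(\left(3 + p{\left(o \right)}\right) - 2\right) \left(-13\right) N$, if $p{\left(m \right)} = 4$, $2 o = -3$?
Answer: $-1755$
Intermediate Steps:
$o = - \frac{3}{2}$ ($o = \frac{1}{2} \left(-3\right) = - \frac{3}{2} \approx -1.5$)
$N = 27$ ($N = 3 \left(0 + 3\right)^{2} = 3 \cdot 3^{2} = 3 \cdot 9 = 27$)
$\left(\left(3 + p{\left(o \right)}\right) - 2\right) \left(-13\right) N = \left(\left(3 + 4\right) - 2\right) \left(-13\right) 27 = \left(7 - 2\right) \left(-13\right) 27 = 5 \left(-13\right) 27 = \left(-65\right) 27 = -1755$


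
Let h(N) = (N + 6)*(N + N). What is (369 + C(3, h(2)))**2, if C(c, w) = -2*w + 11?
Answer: 99856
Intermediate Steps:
h(N) = 2*N*(6 + N) (h(N) = (6 + N)*(2*N) = 2*N*(6 + N))
C(c, w) = 11 - 2*w
(369 + C(3, h(2)))**2 = (369 + (11 - 4*2*(6 + 2)))**2 = (369 + (11 - 4*2*8))**2 = (369 + (11 - 2*32))**2 = (369 + (11 - 64))**2 = (369 - 53)**2 = 316**2 = 99856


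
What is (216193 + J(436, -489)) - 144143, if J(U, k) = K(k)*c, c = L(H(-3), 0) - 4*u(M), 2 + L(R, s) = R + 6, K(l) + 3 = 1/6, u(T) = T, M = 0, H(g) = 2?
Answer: 72033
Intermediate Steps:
K(l) = -17/6 (K(l) = -3 + 1/6 = -3 + ⅙ = -17/6)
L(R, s) = 4 + R (L(R, s) = -2 + (R + 6) = -2 + (6 + R) = 4 + R)
c = 6 (c = (4 + 2) - 4*0 = 6 + 0 = 6)
J(U, k) = -17 (J(U, k) = -17/6*6 = -17)
(216193 + J(436, -489)) - 144143 = (216193 - 17) - 144143 = 216176 - 144143 = 72033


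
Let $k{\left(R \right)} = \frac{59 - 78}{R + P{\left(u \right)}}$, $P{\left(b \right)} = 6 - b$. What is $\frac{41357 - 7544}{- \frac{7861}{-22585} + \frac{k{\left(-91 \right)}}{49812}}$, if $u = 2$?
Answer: $\frac{3309459200758620}{34067204599} \approx 97145.0$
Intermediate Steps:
$k{\left(R \right)} = - \frac{19}{4 + R}$ ($k{\left(R \right)} = \frac{59 - 78}{R + \left(6 - 2\right)} = - \frac{19}{R + \left(6 - 2\right)} = - \frac{19}{R + 4} = - \frac{19}{4 + R}$)
$\frac{41357 - 7544}{- \frac{7861}{-22585} + \frac{k{\left(-91 \right)}}{49812}} = \frac{41357 - 7544}{- \frac{7861}{-22585} + \frac{\left(-19\right) \frac{1}{4 - 91}}{49812}} = \frac{33813}{\left(-7861\right) \left(- \frac{1}{22585}\right) + - \frac{19}{-87} \cdot \frac{1}{49812}} = \frac{33813}{\frac{7861}{22585} + \left(-19\right) \left(- \frac{1}{87}\right) \frac{1}{49812}} = \frac{33813}{\frac{7861}{22585} + \frac{19}{87} \cdot \frac{1}{49812}} = \frac{33813}{\frac{7861}{22585} + \frac{19}{4333644}} = \frac{33813}{\frac{34067204599}{97875349740}} = 33813 \cdot \frac{97875349740}{34067204599} = \frac{3309459200758620}{34067204599}$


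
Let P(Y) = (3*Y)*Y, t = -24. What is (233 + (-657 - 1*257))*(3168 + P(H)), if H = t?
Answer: -3334176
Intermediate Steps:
H = -24
P(Y) = 3*Y²
(233 + (-657 - 1*257))*(3168 + P(H)) = (233 + (-657 - 1*257))*(3168 + 3*(-24)²) = (233 + (-657 - 257))*(3168 + 3*576) = (233 - 914)*(3168 + 1728) = -681*4896 = -3334176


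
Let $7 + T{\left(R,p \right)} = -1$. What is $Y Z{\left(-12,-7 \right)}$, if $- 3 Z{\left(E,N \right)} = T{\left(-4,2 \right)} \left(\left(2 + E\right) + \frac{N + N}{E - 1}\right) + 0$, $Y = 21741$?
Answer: $- \frac{6725216}{13} \approx -5.1732 \cdot 10^{5}$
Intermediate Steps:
$T{\left(R,p \right)} = -8$ ($T{\left(R,p \right)} = -7 - 1 = -8$)
$Z{\left(E,N \right)} = \frac{16}{3} + \frac{8 E}{3} + \frac{16 N}{3 \left(-1 + E\right)}$ ($Z{\left(E,N \right)} = - \frac{- 8 \left(\left(2 + E\right) + \frac{N + N}{E - 1}\right) + 0}{3} = - \frac{- 8 \left(\left(2 + E\right) + \frac{2 N}{-1 + E}\right) + 0}{3} = - \frac{- 8 \left(2 + E + \frac{2 N}{-1 + E}\right) + 0}{3} = - \frac{\left(-16 - 8 E - \frac{16 N}{-1 + E}\right) + 0}{3} = - \frac{-16 - 8 E - \frac{16 N}{-1 + E}}{3} = \frac{16}{3} + \frac{8 E}{3} + \frac{16 N}{3 \left(-1 + E\right)}$)
$Y Z{\left(-12,-7 \right)} = 21741 \frac{8 \left(-2 - 12 + \left(-12\right)^{2} + 2 \left(-7\right)\right)}{3 \left(-1 - 12\right)} = 21741 \frac{8 \left(-2 - 12 + 144 - 14\right)}{3 \left(-13\right)} = 21741 \cdot \frac{8}{3} \left(- \frac{1}{13}\right) 116 = 21741 \left(- \frac{928}{39}\right) = - \frac{6725216}{13}$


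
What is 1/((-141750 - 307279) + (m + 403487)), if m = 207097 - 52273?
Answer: 1/109282 ≈ 9.1506e-6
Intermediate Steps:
m = 154824
1/((-141750 - 307279) + (m + 403487)) = 1/((-141750 - 307279) + (154824 + 403487)) = 1/(-449029 + 558311) = 1/109282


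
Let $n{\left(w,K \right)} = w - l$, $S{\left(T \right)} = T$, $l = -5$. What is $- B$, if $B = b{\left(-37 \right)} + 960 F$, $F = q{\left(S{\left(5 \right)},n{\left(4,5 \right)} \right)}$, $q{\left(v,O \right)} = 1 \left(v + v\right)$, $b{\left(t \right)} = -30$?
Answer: $-9570$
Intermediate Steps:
$n{\left(w,K \right)} = 5 + w$ ($n{\left(w,K \right)} = w - -5 = w + 5 = 5 + w$)
$q{\left(v,O \right)} = 2 v$ ($q{\left(v,O \right)} = 1 \cdot 2 v = 2 v$)
$F = 10$ ($F = 2 \cdot 5 = 10$)
$B = 9570$ ($B = -30 + 960 \cdot 10 = -30 + 9600 = 9570$)
$- B = \left(-1\right) 9570 = -9570$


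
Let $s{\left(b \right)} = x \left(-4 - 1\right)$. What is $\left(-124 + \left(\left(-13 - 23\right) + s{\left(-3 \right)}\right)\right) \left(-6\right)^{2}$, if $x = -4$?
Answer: $-5040$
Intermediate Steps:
$s{\left(b \right)} = 20$ ($s{\left(b \right)} = - 4 \left(-4 - 1\right) = \left(-4\right) \left(-5\right) = 20$)
$\left(-124 + \left(\left(-13 - 23\right) + s{\left(-3 \right)}\right)\right) \left(-6\right)^{2} = \left(-124 + \left(\left(-13 - 23\right) + 20\right)\right) \left(-6\right)^{2} = \left(-124 + \left(-36 + 20\right)\right) 36 = \left(-124 - 16\right) 36 = \left(-140\right) 36 = -5040$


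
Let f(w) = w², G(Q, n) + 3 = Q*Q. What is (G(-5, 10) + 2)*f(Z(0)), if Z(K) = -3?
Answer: 216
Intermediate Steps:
G(Q, n) = -3 + Q² (G(Q, n) = -3 + Q*Q = -3 + Q²)
(G(-5, 10) + 2)*f(Z(0)) = ((-3 + (-5)²) + 2)*(-3)² = ((-3 + 25) + 2)*9 = (22 + 2)*9 = 24*9 = 216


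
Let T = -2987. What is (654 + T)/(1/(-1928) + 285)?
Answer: -4498024/549479 ≈ -8.1860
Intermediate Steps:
(654 + T)/(1/(-1928) + 285) = (654 - 2987)/(1/(-1928) + 285) = -2333/(-1/1928 + 285) = -2333/549479/1928 = -2333*1928/549479 = -4498024/549479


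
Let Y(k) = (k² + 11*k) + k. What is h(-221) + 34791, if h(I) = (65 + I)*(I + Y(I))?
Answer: -7136217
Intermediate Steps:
Y(k) = k² + 12*k
h(I) = (65 + I)*(I + I*(12 + I))
h(-221) + 34791 = -221*(845 + (-221)² + 78*(-221)) + 34791 = -221*(845 + 48841 - 17238) + 34791 = -221*32448 + 34791 = -7171008 + 34791 = -7136217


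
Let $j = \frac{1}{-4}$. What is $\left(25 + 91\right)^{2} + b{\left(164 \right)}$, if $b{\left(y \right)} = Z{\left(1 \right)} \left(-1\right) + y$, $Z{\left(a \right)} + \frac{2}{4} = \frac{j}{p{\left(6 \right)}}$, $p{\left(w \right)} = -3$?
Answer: $\frac{163445}{12} \approx 13620.0$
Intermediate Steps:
$j = - \frac{1}{4} \approx -0.25$
$Z{\left(a \right)} = - \frac{5}{12}$ ($Z{\left(a \right)} = - \frac{1}{2} - \frac{1}{4 \left(-3\right)} = - \frac{1}{2} - - \frac{1}{12} = - \frac{1}{2} + \frac{1}{12} = - \frac{5}{12}$)
$b{\left(y \right)} = \frac{5}{12} + y$ ($b{\left(y \right)} = \left(- \frac{5}{12}\right) \left(-1\right) + y = \frac{5}{12} + y$)
$\left(25 + 91\right)^{2} + b{\left(164 \right)} = \left(25 + 91\right)^{2} + \left(\frac{5}{12} + 164\right) = 116^{2} + \frac{1973}{12} = 13456 + \frac{1973}{12} = \frac{163445}{12}$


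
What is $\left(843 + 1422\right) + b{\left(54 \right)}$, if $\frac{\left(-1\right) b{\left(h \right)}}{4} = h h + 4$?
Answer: $-9415$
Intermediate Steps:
$b{\left(h \right)} = -16 - 4 h^{2}$ ($b{\left(h \right)} = - 4 \left(h h + 4\right) = - 4 \left(h^{2} + 4\right) = - 4 \left(4 + h^{2}\right) = -16 - 4 h^{2}$)
$\left(843 + 1422\right) + b{\left(54 \right)} = \left(843 + 1422\right) - \left(16 + 4 \cdot 54^{2}\right) = 2265 - 11680 = -9415$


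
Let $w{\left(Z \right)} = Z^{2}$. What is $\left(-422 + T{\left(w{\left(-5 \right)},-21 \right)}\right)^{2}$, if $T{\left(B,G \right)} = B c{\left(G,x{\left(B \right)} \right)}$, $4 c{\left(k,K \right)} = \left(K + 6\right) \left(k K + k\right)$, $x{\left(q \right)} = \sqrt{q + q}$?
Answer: $\frac{820872497}{8} + 71405250 \sqrt{2} \approx 2.0359 \cdot 10^{8}$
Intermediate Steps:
$x{\left(q \right)} = \sqrt{2} \sqrt{q}$ ($x{\left(q \right)} = \sqrt{2 q} = \sqrt{2} \sqrt{q}$)
$c{\left(k,K \right)} = \frac{\left(6 + K\right) \left(k + K k\right)}{4}$ ($c{\left(k,K \right)} = \frac{\left(K + 6\right) \left(k K + k\right)}{4} = \frac{\left(6 + K\right) \left(K k + k\right)}{4} = \frac{\left(6 + K\right) \left(k + K k\right)}{4}$)
$T{\left(B,G \right)} = \frac{B G \left(6 + 2 B + 7 \sqrt{2} \sqrt{B}\right)}{4}$ ($T{\left(B,G \right)} = B \frac{G \left(6 + \left(\sqrt{2} \sqrt{B}\right)^{2} + 7 \sqrt{2} \sqrt{B}\right)}{4} = B \frac{G \left(6 + 2 B + 7 \sqrt{2} \sqrt{B}\right)}{4} = \frac{B G \left(6 + 2 B + 7 \sqrt{2} \sqrt{B}\right)}{4}$)
$\left(-422 + T{\left(w{\left(-5 \right)},-21 \right)}\right)^{2} = \left(-422 + \frac{1}{4} \left(-5\right)^{2} \left(-21\right) \left(6 + 2 \left(-5\right)^{2} + 7 \sqrt{2} \sqrt{\left(-5\right)^{2}}\right)\right)^{2} = \left(-422 + \frac{1}{4} \cdot 25 \left(-21\right) \left(6 + 2 \cdot 25 + 7 \sqrt{2} \sqrt{25}\right)\right)^{2} = \left(-422 + \frac{1}{4} \cdot 25 \left(-21\right) \left(6 + 50 + 7 \sqrt{2} \cdot 5\right)\right)^{2} = \left(-422 + \frac{1}{4} \cdot 25 \left(-21\right) \left(6 + 50 + 35 \sqrt{2}\right)\right)^{2} = \left(-422 + \frac{1}{4} \cdot 25 \left(-21\right) \left(56 + 35 \sqrt{2}\right)\right)^{2} = \left(-422 - \left(7350 + \frac{18375 \sqrt{2}}{4}\right)\right)^{2} = \left(-7772 - \frac{18375 \sqrt{2}}{4}\right)^{2}$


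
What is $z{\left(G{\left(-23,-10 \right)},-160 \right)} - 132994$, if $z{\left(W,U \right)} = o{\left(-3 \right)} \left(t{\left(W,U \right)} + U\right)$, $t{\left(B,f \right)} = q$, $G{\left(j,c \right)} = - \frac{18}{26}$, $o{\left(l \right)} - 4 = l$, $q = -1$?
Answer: $-133155$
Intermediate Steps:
$o{\left(l \right)} = 4 + l$
$G{\left(j,c \right)} = - \frac{9}{13}$ ($G{\left(j,c \right)} = \left(-18\right) \frac{1}{26} = - \frac{9}{13}$)
$t{\left(B,f \right)} = -1$
$z{\left(W,U \right)} = -1 + U$ ($z{\left(W,U \right)} = \left(4 - 3\right) \left(-1 + U\right) = 1 \left(-1 + U\right) = -1 + U$)
$z{\left(G{\left(-23,-10 \right)},-160 \right)} - 132994 = \left(-1 - 160\right) - 132994 = -161 - 132994 = -133155$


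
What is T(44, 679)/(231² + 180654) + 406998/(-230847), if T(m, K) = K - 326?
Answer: -31720715993/18007220235 ≈ -1.7616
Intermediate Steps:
T(m, K) = -326 + K
T(44, 679)/(231² + 180654) + 406998/(-230847) = (-326 + 679)/(231² + 180654) + 406998/(-230847) = 353/(53361 + 180654) + 406998*(-1/230847) = 353/234015 - 135666/76949 = -31720715993/18007220235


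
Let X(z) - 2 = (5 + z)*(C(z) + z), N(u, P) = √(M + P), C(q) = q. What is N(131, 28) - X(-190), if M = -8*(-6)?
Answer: -70302 + 2*√19 ≈ -70293.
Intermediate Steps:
M = 48
N(u, P) = √(48 + P)
X(z) = 2 + 2*z*(5 + z) (X(z) = 2 + (5 + z)*(z + z) = 2 + (5 + z)*(2*z) = 2 + 2*z*(5 + z))
N(131, 28) - X(-190) = √(48 + 28) - (2 + 2*(-190)² + 10*(-190)) = √76 - (2 + 2*36100 - 1900) = 2*√19 - (2 + 72200 - 1900) = 2*√19 - 1*70302 = 2*√19 - 70302 = -70302 + 2*√19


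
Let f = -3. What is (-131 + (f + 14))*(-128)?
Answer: 15360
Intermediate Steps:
(-131 + (f + 14))*(-128) = (-131 + (-3 + 14))*(-128) = (-131 + 11)*(-128) = -120*(-128) = 15360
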